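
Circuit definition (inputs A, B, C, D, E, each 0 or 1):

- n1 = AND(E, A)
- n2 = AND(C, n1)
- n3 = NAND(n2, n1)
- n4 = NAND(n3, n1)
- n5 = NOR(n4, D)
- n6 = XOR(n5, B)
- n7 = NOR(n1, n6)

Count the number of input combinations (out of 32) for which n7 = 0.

n7 = NOR(n1, n6) must be 0, so at least one of n1, n6 is 1.
Enumerating the 32 input combinations, 20 give n7 = 0 and 12 give n7 = 1.

20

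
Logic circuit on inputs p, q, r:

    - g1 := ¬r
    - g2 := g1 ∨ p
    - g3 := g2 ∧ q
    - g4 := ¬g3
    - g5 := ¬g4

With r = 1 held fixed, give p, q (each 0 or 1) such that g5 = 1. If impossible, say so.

Check with r = 1 and p=1, q=1:
g1 = ¬r = ¬1 = 0
g2 = g1 ∨ p = 0 ∨ 1 = 1
g3 = g2 ∧ q = 1 ∧ 1 = 1
g4 = ¬g3 = ¬1 = 0
g5 = ¬g4 = ¬0 = 1
So g5 = 1.

p=1, q=1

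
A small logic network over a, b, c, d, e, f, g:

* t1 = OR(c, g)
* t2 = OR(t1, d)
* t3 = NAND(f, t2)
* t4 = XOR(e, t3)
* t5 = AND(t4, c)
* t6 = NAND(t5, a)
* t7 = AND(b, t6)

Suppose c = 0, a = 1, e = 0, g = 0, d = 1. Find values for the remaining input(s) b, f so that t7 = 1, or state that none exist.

t7 = AND(b, t6) must be 1, so both b = 1 and t6 = 1.
Check with c = 0, a = 1, e = 0, g = 0, d = 1 and b=1, f=1:
t1 = OR(c, g) = OR(0, 0) = 0
t2 = OR(t1, d) = OR(0, 1) = 1
t3 = NAND(f, t2) = NAND(1, 1) = 0
t4 = XOR(e, t3) = XOR(0, 0) = 0
t5 = AND(t4, c) = AND(0, 0) = 0
t6 = NAND(t5, a) = NAND(0, 1) = 1
t7 = AND(b, t6) = AND(1, 1) = 1
So t7 = 1.

b=1 f=1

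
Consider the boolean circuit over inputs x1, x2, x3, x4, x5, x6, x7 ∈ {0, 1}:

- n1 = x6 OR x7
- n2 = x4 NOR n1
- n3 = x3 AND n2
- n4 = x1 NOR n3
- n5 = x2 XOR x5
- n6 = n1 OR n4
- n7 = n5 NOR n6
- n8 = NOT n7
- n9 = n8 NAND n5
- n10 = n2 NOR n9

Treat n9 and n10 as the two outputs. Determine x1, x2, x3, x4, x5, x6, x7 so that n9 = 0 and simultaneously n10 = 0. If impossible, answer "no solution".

x1=0 x2=0 x3=0 x4=0 x5=1 x6=0 x7=0

Check with x1=0 x2=0 x3=0 x4=0 x5=1 x6=0 x7=0:
n1 = x6 OR x7 = 0 OR 0 = 0
n2 = x4 NOR n1 = 0 NOR 0 = 1
n3 = x3 AND n2 = 0 AND 1 = 0
n4 = x1 NOR n3 = 0 NOR 0 = 1
n5 = x2 XOR x5 = 0 XOR 1 = 1
n6 = n1 OR n4 = 0 OR 1 = 1
n7 = n5 NOR n6 = 1 NOR 1 = 0
n8 = NOT n7 = NOT 0 = 1
n9 = n8 NAND n5 = 1 NAND 1 = 0
n10 = n2 NOR n9 = 1 NOR 0 = 0
So n9 = 0 and n10 = 0.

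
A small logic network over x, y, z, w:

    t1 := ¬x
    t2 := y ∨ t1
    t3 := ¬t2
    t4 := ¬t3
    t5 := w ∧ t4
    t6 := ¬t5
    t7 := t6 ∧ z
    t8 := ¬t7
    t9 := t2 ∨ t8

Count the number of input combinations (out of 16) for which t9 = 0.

t9 = t2 ∨ t8 must be 0, so both t2 = 0 and t8 = 0.
t2 = y ∨ t1 must be 0, so both y = 0 and t1 = 0.
t8 = ¬t7 must be 0, so t7 = 1.
Satisfying assignments:
  x=1, y=0, z=1, w=0
  x=1, y=0, z=1, w=1

2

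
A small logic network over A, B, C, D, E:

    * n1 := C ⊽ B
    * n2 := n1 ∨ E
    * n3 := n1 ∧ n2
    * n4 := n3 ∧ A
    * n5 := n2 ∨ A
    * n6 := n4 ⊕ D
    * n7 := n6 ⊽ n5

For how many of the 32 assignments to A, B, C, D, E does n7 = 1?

3

n7 = n6 ⊽ n5 must be 1, so both n6 = 0 and n5 = 0.
Enumerating the 32 input combinations, 3 give n7 = 1 and 29 give n7 = 0.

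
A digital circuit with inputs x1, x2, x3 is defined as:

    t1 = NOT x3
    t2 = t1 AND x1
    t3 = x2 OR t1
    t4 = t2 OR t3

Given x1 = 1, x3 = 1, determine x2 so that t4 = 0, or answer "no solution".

t4 = t2 OR t3 must be 0, so both t2 = 0 and t3 = 0.
Check with x1 = 1, x3 = 1 and x2=0:
t1 = NOT x3 = NOT 1 = 0
t2 = t1 AND x1 = 0 AND 1 = 0
t3 = x2 OR t1 = 0 OR 0 = 0
t4 = t2 OR t3 = 0 OR 0 = 0
So t4 = 0.

x2=0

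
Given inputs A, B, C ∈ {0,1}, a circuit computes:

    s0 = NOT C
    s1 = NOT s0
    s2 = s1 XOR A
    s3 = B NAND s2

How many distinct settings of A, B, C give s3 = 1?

6

s3 = B NAND s2 must be 1, so at least one of B, s2 is 0.
Enumerating the 8 input combinations, 6 give s3 = 1 and 2 give s3 = 0.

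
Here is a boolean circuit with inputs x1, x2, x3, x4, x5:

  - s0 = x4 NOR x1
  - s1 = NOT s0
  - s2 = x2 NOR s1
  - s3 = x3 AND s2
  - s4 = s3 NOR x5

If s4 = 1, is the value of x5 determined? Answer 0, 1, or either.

0

s4 = s3 NOR x5 must be 1, so both s3 = 0 and x5 = 0.
Every assignment with s4 = 1 has x5 = 0; there are 15 such assignment(s).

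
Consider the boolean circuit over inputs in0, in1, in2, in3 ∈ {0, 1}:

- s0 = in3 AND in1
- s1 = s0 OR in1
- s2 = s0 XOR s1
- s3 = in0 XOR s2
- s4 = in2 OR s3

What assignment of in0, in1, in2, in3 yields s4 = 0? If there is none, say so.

s4 = in2 OR s3 must be 0, so both in2 = 0 and s3 = 0.
Check with in0=1, in1=1, in2=0, in3=0:
s0 = in3 AND in1 = 0 AND 1 = 0
s1 = s0 OR in1 = 0 OR 1 = 1
s2 = s0 XOR s1 = 0 XOR 1 = 1
s3 = in0 XOR s2 = 1 XOR 1 = 0
s4 = in2 OR s3 = 0 OR 0 = 0
So s4 = 0 as required.

in0=1, in1=1, in2=0, in3=0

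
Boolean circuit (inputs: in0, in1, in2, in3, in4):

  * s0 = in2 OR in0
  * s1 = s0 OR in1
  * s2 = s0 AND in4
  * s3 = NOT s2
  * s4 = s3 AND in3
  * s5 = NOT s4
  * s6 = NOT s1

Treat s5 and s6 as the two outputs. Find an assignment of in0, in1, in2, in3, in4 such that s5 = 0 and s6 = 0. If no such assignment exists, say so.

in0=0, in1=1, in2=0, in3=1, in4=1

Check with in0=0, in1=1, in2=0, in3=1, in4=1:
s0 = in2 OR in0 = 0 OR 0 = 0
s1 = s0 OR in1 = 0 OR 1 = 1
s2 = s0 AND in4 = 0 AND 1 = 0
s3 = NOT s2 = NOT 0 = 1
s4 = s3 AND in3 = 1 AND 1 = 1
s5 = NOT s4 = NOT 1 = 0
s6 = NOT s1 = NOT 1 = 0
So s5 = 0 and s6 = 0.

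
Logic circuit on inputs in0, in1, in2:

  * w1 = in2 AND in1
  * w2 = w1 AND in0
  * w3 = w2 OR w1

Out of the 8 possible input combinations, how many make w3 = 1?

w3 = w2 OR w1 must be 1, so at least one of w2, w1 is 1.
Satisfying assignments:
  in0=0, in1=1, in2=1
  in0=1, in1=1, in2=1

2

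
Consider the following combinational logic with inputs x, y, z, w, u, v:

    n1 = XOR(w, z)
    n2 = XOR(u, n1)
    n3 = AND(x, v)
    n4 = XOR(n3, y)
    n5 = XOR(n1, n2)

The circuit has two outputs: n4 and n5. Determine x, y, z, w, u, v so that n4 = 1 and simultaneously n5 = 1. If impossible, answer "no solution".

x=0 y=1 z=0 w=0 u=1 v=1

Check with x=0 y=1 z=0 w=0 u=1 v=1:
n1 = XOR(w, z) = XOR(0, 0) = 0
n2 = XOR(u, n1) = XOR(1, 0) = 1
n3 = AND(x, v) = AND(0, 1) = 0
n4 = XOR(n3, y) = XOR(0, 1) = 1
n5 = XOR(n1, n2) = XOR(0, 1) = 1
So n4 = 1 and n5 = 1.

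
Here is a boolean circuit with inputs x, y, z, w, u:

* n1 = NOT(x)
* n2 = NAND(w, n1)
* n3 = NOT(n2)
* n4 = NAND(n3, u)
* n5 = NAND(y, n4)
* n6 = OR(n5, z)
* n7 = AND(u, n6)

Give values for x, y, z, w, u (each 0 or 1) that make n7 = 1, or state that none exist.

x=0 y=1 z=1 w=0 u=1

Check with x=0 y=1 z=1 w=0 u=1:
n1 = NOT(x) = NOT 0 = 1
n2 = NAND(w, n1) = NAND(0, 1) = 1
n3 = NOT(n2) = NOT 1 = 0
n4 = NAND(n3, u) = NAND(0, 1) = 1
n5 = NAND(y, n4) = NAND(1, 1) = 0
n6 = OR(n5, z) = OR(0, 1) = 1
n7 = AND(u, n6) = AND(1, 1) = 1
So n7 = 1 as required.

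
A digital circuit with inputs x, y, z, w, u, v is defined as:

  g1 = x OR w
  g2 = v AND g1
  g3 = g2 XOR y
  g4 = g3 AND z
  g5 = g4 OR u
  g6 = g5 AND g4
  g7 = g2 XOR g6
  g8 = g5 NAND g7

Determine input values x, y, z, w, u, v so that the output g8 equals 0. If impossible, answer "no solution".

g8 = g5 NAND g7 must be 0, so both g5 = 1 and g7 = 1.
g5 = g4 OR u must be 1, so at least one of g4, u is 1.
g7 = g2 XOR g6 must be 1, so g2 and g6 differ.
Check with x=0, y=1, z=1, w=0, u=1, v=1:
g1 = x OR w = 0 OR 0 = 0
g2 = v AND g1 = 1 AND 0 = 0
g3 = g2 XOR y = 0 XOR 1 = 1
g4 = g3 AND z = 1 AND 1 = 1
g5 = g4 OR u = 1 OR 1 = 1
g6 = g5 AND g4 = 1 AND 1 = 1
g7 = g2 XOR g6 = 0 XOR 1 = 1
g8 = g5 NAND g7 = 1 NAND 1 = 0
So g8 = 0 as required.

x=0, y=1, z=1, w=0, u=1, v=1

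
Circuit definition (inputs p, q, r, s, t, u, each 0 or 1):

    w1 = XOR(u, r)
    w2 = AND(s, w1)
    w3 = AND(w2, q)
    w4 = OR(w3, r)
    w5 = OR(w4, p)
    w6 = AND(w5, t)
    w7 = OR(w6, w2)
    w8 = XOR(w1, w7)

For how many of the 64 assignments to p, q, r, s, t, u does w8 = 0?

42

w8 = XOR(w1, w7) must be 0, so w1 and w7 are equal.
Enumerating the 64 input combinations, 42 give w8 = 0 and 22 give w8 = 1.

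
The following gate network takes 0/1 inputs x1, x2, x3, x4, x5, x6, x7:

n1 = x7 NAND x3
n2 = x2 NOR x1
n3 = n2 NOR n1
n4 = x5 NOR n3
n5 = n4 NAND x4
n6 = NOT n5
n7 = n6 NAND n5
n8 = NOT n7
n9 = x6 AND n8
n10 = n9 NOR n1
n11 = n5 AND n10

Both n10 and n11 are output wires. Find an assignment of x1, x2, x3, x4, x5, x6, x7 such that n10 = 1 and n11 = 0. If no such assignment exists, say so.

Check with x1=0, x2=0, x3=1, x4=1, x5=0, x6=1, x7=1:
n1 = x7 NAND x3 = 1 NAND 1 = 0
n2 = x2 NOR x1 = 0 NOR 0 = 1
n3 = n2 NOR n1 = 1 NOR 0 = 0
n4 = x5 NOR n3 = 0 NOR 0 = 1
n5 = n4 NAND x4 = 1 NAND 1 = 0
n6 = NOT n5 = NOT 0 = 1
n7 = n6 NAND n5 = 1 NAND 0 = 1
n8 = NOT n7 = NOT 1 = 0
n9 = x6 AND n8 = 1 AND 0 = 0
n10 = n9 NOR n1 = 0 NOR 0 = 1
n11 = n5 AND n10 = 0 AND 1 = 0
So n10 = 1 and n11 = 0.

x1=0, x2=0, x3=1, x4=1, x5=0, x6=1, x7=1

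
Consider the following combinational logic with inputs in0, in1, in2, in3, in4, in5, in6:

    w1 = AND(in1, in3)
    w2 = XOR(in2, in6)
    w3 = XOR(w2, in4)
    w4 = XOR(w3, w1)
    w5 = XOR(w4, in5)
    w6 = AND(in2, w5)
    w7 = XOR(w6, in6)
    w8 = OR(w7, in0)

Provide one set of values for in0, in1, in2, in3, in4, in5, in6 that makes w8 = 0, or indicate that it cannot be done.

in0=0 in1=1 in2=0 in3=1 in4=0 in5=0 in6=0

w8 = OR(w7, in0) must be 0, so both w7 = 0 and in0 = 0.
w7 = XOR(w6, in6) must be 0, so w6 and in6 are equal.
Check with in0=0 in1=1 in2=0 in3=1 in4=0 in5=0 in6=0:
w1 = AND(in1, in3) = AND(1, 1) = 1
w2 = XOR(in2, in6) = XOR(0, 0) = 0
w3 = XOR(w2, in4) = XOR(0, 0) = 0
w4 = XOR(w3, w1) = XOR(0, 1) = 1
w5 = XOR(w4, in5) = XOR(1, 0) = 1
w6 = AND(in2, w5) = AND(0, 1) = 0
w7 = XOR(w6, in6) = XOR(0, 0) = 0
w8 = OR(w7, in0) = OR(0, 0) = 0
So w8 = 0 as required.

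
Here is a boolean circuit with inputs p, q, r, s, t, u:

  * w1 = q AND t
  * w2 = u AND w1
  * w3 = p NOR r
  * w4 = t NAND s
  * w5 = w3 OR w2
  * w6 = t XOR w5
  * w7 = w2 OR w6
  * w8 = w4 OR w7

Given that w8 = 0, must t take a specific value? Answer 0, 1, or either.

w8 = w4 OR w7 must be 0, so both w4 = 0 and w7 = 0.
w4 = t NAND s must be 0, so both t = 1 and s = 1.
Every assignment with w8 = 0 has t = 1; there are 3 such assignment(s).
  p=0, q=0, r=0, s=1, t=1, u=0
  p=0, q=0, r=0, s=1, t=1, u=1
  p=0, q=1, r=0, s=1, t=1, u=0

1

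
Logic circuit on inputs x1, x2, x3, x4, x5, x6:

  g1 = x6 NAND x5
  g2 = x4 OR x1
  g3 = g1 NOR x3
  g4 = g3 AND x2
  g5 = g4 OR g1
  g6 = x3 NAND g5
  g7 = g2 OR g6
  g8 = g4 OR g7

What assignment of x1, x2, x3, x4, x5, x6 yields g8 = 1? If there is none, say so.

x1=1 x2=1 x3=0 x4=0 x5=0 x6=0

g8 = g4 OR g7 must be 1, so at least one of g4, g7 is 1.
Check with x1=1 x2=1 x3=0 x4=0 x5=0 x6=0:
g1 = x6 NAND x5 = 0 NAND 0 = 1
g2 = x4 OR x1 = 0 OR 1 = 1
g3 = g1 NOR x3 = 1 NOR 0 = 0
g4 = g3 AND x2 = 0 AND 1 = 0
g5 = g4 OR g1 = 0 OR 1 = 1
g6 = x3 NAND g5 = 0 NAND 1 = 1
g7 = g2 OR g6 = 1 OR 1 = 1
g8 = g4 OR g7 = 0 OR 1 = 1
So g8 = 1 as required.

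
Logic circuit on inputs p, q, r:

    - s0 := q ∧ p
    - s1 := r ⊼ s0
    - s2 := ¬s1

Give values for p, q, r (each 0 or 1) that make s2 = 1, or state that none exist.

s2 = ¬s1 must be 1, so s1 = 0.
Check with p=1, q=1, r=1:
s0 = q ∧ p = 1 ∧ 1 = 1
s1 = r ⊼ s0 = 1 ⊼ 1 = 0
s2 = ¬s1 = ¬0 = 1
So s2 = 1 as required.

p=1, q=1, r=1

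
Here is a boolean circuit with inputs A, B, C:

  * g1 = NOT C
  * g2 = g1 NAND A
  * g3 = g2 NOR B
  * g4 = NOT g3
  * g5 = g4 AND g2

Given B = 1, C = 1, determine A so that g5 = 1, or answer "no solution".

A=1

Check with B = 1, C = 1 and A=1:
g1 = NOT C = NOT 1 = 0
g2 = g1 NAND A = 0 NAND 1 = 1
g3 = g2 NOR B = 1 NOR 1 = 0
g4 = NOT g3 = NOT 0 = 1
g5 = g4 AND g2 = 1 AND 1 = 1
So g5 = 1.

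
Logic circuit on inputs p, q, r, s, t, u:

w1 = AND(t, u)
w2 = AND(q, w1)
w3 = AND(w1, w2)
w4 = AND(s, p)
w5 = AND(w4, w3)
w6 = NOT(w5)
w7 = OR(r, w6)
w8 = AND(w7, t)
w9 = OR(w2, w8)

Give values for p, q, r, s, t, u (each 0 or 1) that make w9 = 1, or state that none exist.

p=0 q=1 r=0 s=1 t=1 u=0

Check with p=0 q=1 r=0 s=1 t=1 u=0:
w1 = AND(t, u) = AND(1, 0) = 0
w2 = AND(q, w1) = AND(1, 0) = 0
w3 = AND(w1, w2) = AND(0, 0) = 0
w4 = AND(s, p) = AND(1, 0) = 0
w5 = AND(w4, w3) = AND(0, 0) = 0
w6 = NOT(w5) = NOT 0 = 1
w7 = OR(r, w6) = OR(0, 1) = 1
w8 = AND(w7, t) = AND(1, 1) = 1
w9 = OR(w2, w8) = OR(0, 1) = 1
So w9 = 1 as required.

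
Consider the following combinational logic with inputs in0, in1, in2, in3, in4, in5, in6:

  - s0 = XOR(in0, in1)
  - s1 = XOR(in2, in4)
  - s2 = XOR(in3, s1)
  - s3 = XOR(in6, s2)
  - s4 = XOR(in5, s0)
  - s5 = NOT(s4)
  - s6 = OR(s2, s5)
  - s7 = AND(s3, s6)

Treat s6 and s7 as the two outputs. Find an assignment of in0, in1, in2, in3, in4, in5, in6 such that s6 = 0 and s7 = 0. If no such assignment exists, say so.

Check with in0=1 in1=0 in2=0 in3=1 in4=1 in5=0 in6=1:
s0 = XOR(in0, in1) = XOR(1, 0) = 1
s1 = XOR(in2, in4) = XOR(0, 1) = 1
s2 = XOR(in3, s1) = XOR(1, 1) = 0
s3 = XOR(in6, s2) = XOR(1, 0) = 1
s4 = XOR(in5, s0) = XOR(0, 1) = 1
s5 = NOT(s4) = NOT 1 = 0
s6 = OR(s2, s5) = OR(0, 0) = 0
s7 = AND(s3, s6) = AND(1, 0) = 0
So s6 = 0 and s7 = 0.

in0=1 in1=0 in2=0 in3=1 in4=1 in5=0 in6=1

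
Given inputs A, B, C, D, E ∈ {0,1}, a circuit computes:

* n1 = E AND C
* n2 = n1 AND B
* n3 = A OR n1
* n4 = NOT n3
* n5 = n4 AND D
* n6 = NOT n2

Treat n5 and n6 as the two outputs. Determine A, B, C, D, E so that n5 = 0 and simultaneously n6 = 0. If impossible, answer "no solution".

A=1 B=1 C=1 D=1 E=1

Check with A=1 B=1 C=1 D=1 E=1:
n1 = E AND C = 1 AND 1 = 1
n2 = n1 AND B = 1 AND 1 = 1
n3 = A OR n1 = 1 OR 1 = 1
n4 = NOT n3 = NOT 1 = 0
n5 = n4 AND D = 0 AND 1 = 0
n6 = NOT n2 = NOT 1 = 0
So n5 = 0 and n6 = 0.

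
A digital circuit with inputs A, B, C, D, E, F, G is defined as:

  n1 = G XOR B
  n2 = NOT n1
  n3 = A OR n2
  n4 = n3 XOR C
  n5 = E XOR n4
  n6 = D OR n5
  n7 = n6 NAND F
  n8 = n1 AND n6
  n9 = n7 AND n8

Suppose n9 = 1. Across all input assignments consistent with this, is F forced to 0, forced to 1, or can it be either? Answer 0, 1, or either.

n9 = n7 AND n8 must be 1, so both n7 = 1 and n8 = 1.
Every assignment with n9 = 1 has F = 0; there are 24 such assignment(s).

0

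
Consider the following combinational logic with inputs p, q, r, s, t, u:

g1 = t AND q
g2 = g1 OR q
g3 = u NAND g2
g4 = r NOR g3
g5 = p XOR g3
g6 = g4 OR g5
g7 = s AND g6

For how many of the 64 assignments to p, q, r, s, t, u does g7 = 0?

46

g7 = s AND g6 must be 0, so at least one of s, g6 is 0.
Enumerating the 64 input combinations, 46 give g7 = 0 and 18 give g7 = 1.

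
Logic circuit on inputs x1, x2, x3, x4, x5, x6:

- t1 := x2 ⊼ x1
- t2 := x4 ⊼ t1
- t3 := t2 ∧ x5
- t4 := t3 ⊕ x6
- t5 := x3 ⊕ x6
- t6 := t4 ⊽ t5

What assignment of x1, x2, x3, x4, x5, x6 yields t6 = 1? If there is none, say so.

x1=1, x2=1, x3=0, x4=0, x5=0, x6=0

t6 = t4 ⊽ t5 must be 1, so both t4 = 0 and t5 = 0.
t4 = t3 ⊕ x6 must be 0, so t3 and x6 are equal.
Check with x1=1, x2=1, x3=0, x4=0, x5=0, x6=0:
t1 = x2 ⊼ x1 = 1 ⊼ 1 = 0
t2 = x4 ⊼ t1 = 0 ⊼ 0 = 1
t3 = t2 ∧ x5 = 1 ∧ 0 = 0
t4 = t3 ⊕ x6 = 0 ⊕ 0 = 0
t5 = x3 ⊕ x6 = 0 ⊕ 0 = 0
t6 = t4 ⊽ t5 = 0 ⊽ 0 = 1
So t6 = 1 as required.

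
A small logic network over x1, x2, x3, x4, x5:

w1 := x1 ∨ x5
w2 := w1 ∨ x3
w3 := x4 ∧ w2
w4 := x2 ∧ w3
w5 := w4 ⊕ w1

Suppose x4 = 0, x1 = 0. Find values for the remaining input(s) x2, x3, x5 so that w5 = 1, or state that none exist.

w5 = w4 ⊕ w1 must be 1, so w4 and w1 differ.
Check with x4 = 0, x1 = 0 and x2=0, x3=0, x5=1:
w1 = x1 ∨ x5 = 0 ∨ 1 = 1
w2 = w1 ∨ x3 = 1 ∨ 0 = 1
w3 = x4 ∧ w2 = 0 ∧ 1 = 0
w4 = x2 ∧ w3 = 0 ∧ 0 = 0
w5 = w4 ⊕ w1 = 0 ⊕ 1 = 1
So w5 = 1.

x2=0, x3=0, x5=1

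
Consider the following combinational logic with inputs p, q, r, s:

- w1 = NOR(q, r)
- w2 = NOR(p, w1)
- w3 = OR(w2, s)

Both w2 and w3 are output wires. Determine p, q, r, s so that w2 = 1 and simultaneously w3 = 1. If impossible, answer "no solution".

Check with p=0, q=0, r=1, s=0:
w1 = NOR(q, r) = NOR(0, 1) = 0
w2 = NOR(p, w1) = NOR(0, 0) = 1
w3 = OR(w2, s) = OR(1, 0) = 1
So w2 = 1 and w3 = 1.

p=0, q=0, r=1, s=0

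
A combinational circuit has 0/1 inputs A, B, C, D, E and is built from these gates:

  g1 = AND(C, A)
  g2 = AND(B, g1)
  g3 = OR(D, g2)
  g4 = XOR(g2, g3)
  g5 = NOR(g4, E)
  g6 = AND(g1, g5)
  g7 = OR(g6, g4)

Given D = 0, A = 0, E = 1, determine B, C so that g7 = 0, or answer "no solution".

g7 = OR(g6, g4) must be 0, so both g6 = 0 and g4 = 0.
Check with D = 0, A = 0, E = 1 and B=0, C=1:
g1 = AND(C, A) = AND(1, 0) = 0
g2 = AND(B, g1) = AND(0, 0) = 0
g3 = OR(D, g2) = OR(0, 0) = 0
g4 = XOR(g2, g3) = XOR(0, 0) = 0
g5 = NOR(g4, E) = NOR(0, 1) = 0
g6 = AND(g1, g5) = AND(0, 0) = 0
g7 = OR(g6, g4) = OR(0, 0) = 0
So g7 = 0.

B=0, C=1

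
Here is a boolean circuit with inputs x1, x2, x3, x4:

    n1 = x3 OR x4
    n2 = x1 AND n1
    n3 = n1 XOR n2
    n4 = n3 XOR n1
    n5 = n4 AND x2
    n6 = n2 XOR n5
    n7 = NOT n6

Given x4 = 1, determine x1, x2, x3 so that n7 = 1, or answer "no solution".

x1=0 x2=1 x3=0

n7 = NOT n6 must be 1, so n6 = 0.
n6 = n2 XOR n5 must be 0, so n2 and n5 are equal.
Check with x4 = 1 and x1=0, x2=1, x3=0:
n1 = x3 OR x4 = 0 OR 1 = 1
n2 = x1 AND n1 = 0 AND 1 = 0
n3 = n1 XOR n2 = 1 XOR 0 = 1
n4 = n3 XOR n1 = 1 XOR 1 = 0
n5 = n4 AND x2 = 0 AND 1 = 0
n6 = n2 XOR n5 = 0 XOR 0 = 0
n7 = NOT n6 = NOT 0 = 1
So n7 = 1.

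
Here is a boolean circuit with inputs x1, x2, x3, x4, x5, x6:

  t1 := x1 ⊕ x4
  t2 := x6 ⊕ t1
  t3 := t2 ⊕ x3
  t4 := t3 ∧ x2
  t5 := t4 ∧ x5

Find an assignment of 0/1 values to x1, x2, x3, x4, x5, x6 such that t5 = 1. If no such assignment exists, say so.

t5 = t4 ∧ x5 must be 1, so both t4 = 1 and x5 = 1.
Check with x1=1, x2=1, x3=0, x4=1, x5=1, x6=1:
t1 = x1 ⊕ x4 = 1 ⊕ 1 = 0
t2 = x6 ⊕ t1 = 1 ⊕ 0 = 1
t3 = t2 ⊕ x3 = 1 ⊕ 0 = 1
t4 = t3 ∧ x2 = 1 ∧ 1 = 1
t5 = t4 ∧ x5 = 1 ∧ 1 = 1
So t5 = 1 as required.

x1=1, x2=1, x3=0, x4=1, x5=1, x6=1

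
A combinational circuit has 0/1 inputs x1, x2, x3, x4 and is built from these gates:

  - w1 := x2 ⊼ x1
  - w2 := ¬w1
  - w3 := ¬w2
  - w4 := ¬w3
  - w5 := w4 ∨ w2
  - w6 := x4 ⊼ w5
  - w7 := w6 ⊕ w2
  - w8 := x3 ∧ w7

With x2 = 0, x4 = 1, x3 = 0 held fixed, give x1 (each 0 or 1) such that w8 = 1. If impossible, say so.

no solution exists

With x2 = 0, x4 = 1, x3 = 0 fixed, none of the 2 settings of x1 give w8 = 1.
For example, with x1=0:
w1 = x2 ⊼ x1 = 0 ⊼ 0 = 1
w2 = ¬w1 = ¬1 = 0
w3 = ¬w2 = ¬0 = 1
w4 = ¬w3 = ¬1 = 0
w5 = w4 ∨ w2 = 0 ∨ 0 = 0
w6 = x4 ⊼ w5 = 1 ⊼ 0 = 1
w7 = w6 ⊕ w2 = 1 ⊕ 0 = 1
w8 = x3 ∧ w7 = 0 ∧ 1 = 0
giving w8 = 0 ≠ 1.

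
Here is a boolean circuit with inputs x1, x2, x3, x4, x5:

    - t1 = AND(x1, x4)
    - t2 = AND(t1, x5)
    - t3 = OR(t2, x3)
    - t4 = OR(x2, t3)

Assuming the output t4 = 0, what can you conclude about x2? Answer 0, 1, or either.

t4 = OR(x2, t3) must be 0, so both x2 = 0 and t3 = 0.
t3 = OR(t2, x3) must be 0, so both t2 = 0 and x3 = 0.
Every assignment with t4 = 0 has x2 = 0; there are 7 such assignment(s).

0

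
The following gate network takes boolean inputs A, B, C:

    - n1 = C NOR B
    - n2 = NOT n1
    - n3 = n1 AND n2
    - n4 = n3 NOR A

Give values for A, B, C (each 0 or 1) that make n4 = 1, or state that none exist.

n4 = n3 NOR A must be 1, so both n3 = 0 and A = 0.
Check with A=0, B=1, C=1:
n1 = C NOR B = 1 NOR 1 = 0
n2 = NOT n1 = NOT 0 = 1
n3 = n1 AND n2 = 0 AND 1 = 0
n4 = n3 NOR A = 0 NOR 0 = 1
So n4 = 1 as required.

A=0, B=1, C=1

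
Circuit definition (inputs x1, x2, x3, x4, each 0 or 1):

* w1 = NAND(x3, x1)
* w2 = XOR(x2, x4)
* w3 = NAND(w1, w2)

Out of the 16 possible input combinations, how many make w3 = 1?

w3 = NAND(w1, w2) must be 1, so at least one of w1, w2 is 0.
Enumerating the 16 input combinations, 10 give w3 = 1 and 6 give w3 = 0.

10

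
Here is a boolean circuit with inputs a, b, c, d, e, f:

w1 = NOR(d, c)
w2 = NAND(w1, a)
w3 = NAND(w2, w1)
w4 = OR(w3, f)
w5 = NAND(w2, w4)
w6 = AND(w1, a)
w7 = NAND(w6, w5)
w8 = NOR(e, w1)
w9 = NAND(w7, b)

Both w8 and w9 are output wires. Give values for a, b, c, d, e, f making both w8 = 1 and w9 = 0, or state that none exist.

a=1, b=1, c=1, d=1, e=0, f=0

Check with a=1, b=1, c=1, d=1, e=0, f=0:
w1 = NOR(d, c) = NOR(1, 1) = 0
w2 = NAND(w1, a) = NAND(0, 1) = 1
w3 = NAND(w2, w1) = NAND(1, 0) = 1
w4 = OR(w3, f) = OR(1, 0) = 1
w5 = NAND(w2, w4) = NAND(1, 1) = 0
w6 = AND(w1, a) = AND(0, 1) = 0
w7 = NAND(w6, w5) = NAND(0, 0) = 1
w8 = NOR(e, w1) = NOR(0, 0) = 1
w9 = NAND(w7, b) = NAND(1, 1) = 0
So w8 = 1 and w9 = 0.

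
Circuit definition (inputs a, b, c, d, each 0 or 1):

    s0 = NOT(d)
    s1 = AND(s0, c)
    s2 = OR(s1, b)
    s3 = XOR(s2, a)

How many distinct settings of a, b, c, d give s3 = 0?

s3 = XOR(s2, a) must be 0, so s2 and a are equal.
Enumerating the 16 input combinations, 8 give s3 = 0 and 8 give s3 = 1.

8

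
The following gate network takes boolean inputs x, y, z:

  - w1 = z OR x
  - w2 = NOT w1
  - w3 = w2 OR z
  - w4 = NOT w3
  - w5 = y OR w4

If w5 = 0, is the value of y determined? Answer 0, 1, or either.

w5 = y OR w4 must be 0, so both y = 0 and w4 = 0.
w4 = NOT w3 must be 0, so w3 = 1.
w3 = w2 OR z must be 1, so at least one of w2, z is 1.
Every assignment with w5 = 0 has y = 0; there are 3 such assignment(s).
  x=0, y=0, z=0
  x=0, y=0, z=1
  x=1, y=0, z=1

0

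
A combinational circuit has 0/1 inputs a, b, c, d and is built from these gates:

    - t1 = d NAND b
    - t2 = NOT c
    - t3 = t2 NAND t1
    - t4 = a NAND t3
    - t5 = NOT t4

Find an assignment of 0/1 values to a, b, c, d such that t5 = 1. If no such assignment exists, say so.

Check with a=1 b=1 c=1 d=0:
t1 = d NAND b = 0 NAND 1 = 1
t2 = NOT c = NOT 1 = 0
t3 = t2 NAND t1 = 0 NAND 1 = 1
t4 = a NAND t3 = 1 NAND 1 = 0
t5 = NOT t4 = NOT 0 = 1
So t5 = 1 as required.

a=1 b=1 c=1 d=0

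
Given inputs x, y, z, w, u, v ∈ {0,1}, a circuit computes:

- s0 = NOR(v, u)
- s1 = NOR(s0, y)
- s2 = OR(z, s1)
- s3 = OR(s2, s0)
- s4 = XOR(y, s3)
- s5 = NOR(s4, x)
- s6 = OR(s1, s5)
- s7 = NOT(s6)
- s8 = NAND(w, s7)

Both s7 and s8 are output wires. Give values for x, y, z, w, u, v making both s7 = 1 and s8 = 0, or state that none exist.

x=1 y=1 z=1 w=1 u=0 v=1

Check with x=1 y=1 z=1 w=1 u=0 v=1:
s0 = NOR(v, u) = NOR(1, 0) = 0
s1 = NOR(s0, y) = NOR(0, 1) = 0
s2 = OR(z, s1) = OR(1, 0) = 1
s3 = OR(s2, s0) = OR(1, 0) = 1
s4 = XOR(y, s3) = XOR(1, 1) = 0
s5 = NOR(s4, x) = NOR(0, 1) = 0
s6 = OR(s1, s5) = OR(0, 0) = 0
s7 = NOT(s6) = NOT 0 = 1
s8 = NAND(w, s7) = NAND(1, 1) = 0
So s7 = 1 and s8 = 0.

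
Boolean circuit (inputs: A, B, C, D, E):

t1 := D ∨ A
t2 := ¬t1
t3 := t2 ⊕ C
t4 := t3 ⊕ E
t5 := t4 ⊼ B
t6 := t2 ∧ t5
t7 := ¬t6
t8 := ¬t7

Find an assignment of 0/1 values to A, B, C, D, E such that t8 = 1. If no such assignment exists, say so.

A=0 B=0 C=1 D=0 E=1

t8 = ¬t7 must be 1, so t7 = 0.
t7 = ¬t6 must be 0, so t6 = 1.
Check with A=0 B=0 C=1 D=0 E=1:
t1 = D ∨ A = 0 ∨ 0 = 0
t2 = ¬t1 = ¬0 = 1
t3 = t2 ⊕ C = 1 ⊕ 1 = 0
t4 = t3 ⊕ E = 0 ⊕ 1 = 1
t5 = t4 ⊼ B = 1 ⊼ 0 = 1
t6 = t2 ∧ t5 = 1 ∧ 1 = 1
t7 = ¬t6 = ¬1 = 0
t8 = ¬t7 = ¬0 = 1
So t8 = 1 as required.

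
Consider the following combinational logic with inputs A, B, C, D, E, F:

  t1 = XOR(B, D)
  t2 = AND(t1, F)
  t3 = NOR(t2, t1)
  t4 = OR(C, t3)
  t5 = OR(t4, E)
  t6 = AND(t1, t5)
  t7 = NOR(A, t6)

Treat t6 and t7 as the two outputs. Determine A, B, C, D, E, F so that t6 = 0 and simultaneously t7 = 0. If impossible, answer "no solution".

A=1, B=0, C=1, D=0, E=0, F=1

Check with A=1, B=0, C=1, D=0, E=0, F=1:
t1 = XOR(B, D) = XOR(0, 0) = 0
t2 = AND(t1, F) = AND(0, 1) = 0
t3 = NOR(t2, t1) = NOR(0, 0) = 1
t4 = OR(C, t3) = OR(1, 1) = 1
t5 = OR(t4, E) = OR(1, 0) = 1
t6 = AND(t1, t5) = AND(0, 1) = 0
t7 = NOR(A, t6) = NOR(1, 0) = 0
So t6 = 0 and t7 = 0.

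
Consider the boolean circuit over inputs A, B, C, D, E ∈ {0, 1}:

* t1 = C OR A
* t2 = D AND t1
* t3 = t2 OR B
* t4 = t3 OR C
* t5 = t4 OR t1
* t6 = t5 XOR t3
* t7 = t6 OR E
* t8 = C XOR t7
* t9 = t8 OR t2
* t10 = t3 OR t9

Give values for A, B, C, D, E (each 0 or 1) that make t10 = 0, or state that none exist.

t10 = t3 OR t9 must be 0, so both t3 = 0 and t9 = 0.
t3 = t2 OR B must be 0, so both t2 = 0 and B = 0.
Check with A=0, B=0, C=1, D=0, E=1:
t1 = C OR A = 1 OR 0 = 1
t2 = D AND t1 = 0 AND 1 = 0
t3 = t2 OR B = 0 OR 0 = 0
t4 = t3 OR C = 0 OR 1 = 1
t5 = t4 OR t1 = 1 OR 1 = 1
t6 = t5 XOR t3 = 1 XOR 0 = 1
t7 = t6 OR E = 1 OR 1 = 1
t8 = C XOR t7 = 1 XOR 1 = 0
t9 = t8 OR t2 = 0 OR 0 = 0
t10 = t3 OR t9 = 0 OR 0 = 0
So t10 = 0 as required.

A=0, B=0, C=1, D=0, E=1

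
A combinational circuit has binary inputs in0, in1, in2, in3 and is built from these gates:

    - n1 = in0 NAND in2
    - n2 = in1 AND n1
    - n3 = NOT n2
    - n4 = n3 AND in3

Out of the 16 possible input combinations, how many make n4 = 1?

5

n4 = n3 AND in3 must be 1, so both n3 = 1 and in3 = 1.
Enumerating the 16 input combinations, 5 give n4 = 1 and 11 give n4 = 0.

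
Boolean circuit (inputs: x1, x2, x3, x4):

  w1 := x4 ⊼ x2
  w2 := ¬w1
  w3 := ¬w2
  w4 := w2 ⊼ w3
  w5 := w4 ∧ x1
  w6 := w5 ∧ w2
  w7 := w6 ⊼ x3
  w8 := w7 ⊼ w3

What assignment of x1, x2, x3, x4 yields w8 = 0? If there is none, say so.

w8 = w7 ⊼ w3 must be 0, so both w7 = 1 and w3 = 1.
Check with x1=0, x2=1, x3=1, x4=0:
w1 = x4 ⊼ x2 = 0 ⊼ 1 = 1
w2 = ¬w1 = ¬1 = 0
w3 = ¬w2 = ¬0 = 1
w4 = w2 ⊼ w3 = 0 ⊼ 1 = 1
w5 = w4 ∧ x1 = 1 ∧ 0 = 0
w6 = w5 ∧ w2 = 0 ∧ 0 = 0
w7 = w6 ⊼ x3 = 0 ⊼ 1 = 1
w8 = w7 ⊼ w3 = 1 ⊼ 1 = 0
So w8 = 0 as required.

x1=0, x2=1, x3=1, x4=0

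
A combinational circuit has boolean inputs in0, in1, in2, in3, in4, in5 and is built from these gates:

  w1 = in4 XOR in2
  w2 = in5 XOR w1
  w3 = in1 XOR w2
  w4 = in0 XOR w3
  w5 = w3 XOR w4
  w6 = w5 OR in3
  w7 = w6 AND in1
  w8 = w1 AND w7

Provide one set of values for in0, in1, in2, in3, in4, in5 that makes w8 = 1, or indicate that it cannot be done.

Check with in0=0, in1=1, in2=1, in3=1, in4=0, in5=1:
w1 = in4 XOR in2 = 0 XOR 1 = 1
w2 = in5 XOR w1 = 1 XOR 1 = 0
w3 = in1 XOR w2 = 1 XOR 0 = 1
w4 = in0 XOR w3 = 0 XOR 1 = 1
w5 = w3 XOR w4 = 1 XOR 1 = 0
w6 = w5 OR in3 = 0 OR 1 = 1
w7 = w6 AND in1 = 1 AND 1 = 1
w8 = w1 AND w7 = 1 AND 1 = 1
So w8 = 1 as required.

in0=0, in1=1, in2=1, in3=1, in4=0, in5=1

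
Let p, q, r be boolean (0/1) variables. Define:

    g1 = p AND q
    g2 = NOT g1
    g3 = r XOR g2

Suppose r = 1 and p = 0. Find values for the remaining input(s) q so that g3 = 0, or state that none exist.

Check with r = 1 and p = 0 and q=1:
g1 = p AND q = 0 AND 1 = 0
g2 = NOT g1 = NOT 0 = 1
g3 = r XOR g2 = 1 XOR 1 = 0
So g3 = 0.

q=1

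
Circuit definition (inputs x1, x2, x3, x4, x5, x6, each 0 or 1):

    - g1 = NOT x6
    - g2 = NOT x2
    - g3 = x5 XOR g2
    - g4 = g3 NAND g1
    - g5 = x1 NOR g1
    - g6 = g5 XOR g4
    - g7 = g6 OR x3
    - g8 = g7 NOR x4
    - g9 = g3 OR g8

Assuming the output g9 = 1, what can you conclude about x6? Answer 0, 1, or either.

Both values of x6 occur among assignments with g9 = 1:
  x6=0: x1=0, x2=0, x3=0, x4=0, x5=0, x6=0
  x6=1: x1=0, x2=0, x3=0, x4=0, x5=0, x6=1

either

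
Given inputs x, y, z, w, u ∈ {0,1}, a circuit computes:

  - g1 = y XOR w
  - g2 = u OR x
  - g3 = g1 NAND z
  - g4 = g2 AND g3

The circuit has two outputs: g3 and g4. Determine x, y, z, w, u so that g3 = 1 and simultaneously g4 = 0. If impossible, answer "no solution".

Check with x=0, y=1, z=0, w=1, u=0:
g1 = y XOR w = 1 XOR 1 = 0
g2 = u OR x = 0 OR 0 = 0
g3 = g1 NAND z = 0 NAND 0 = 1
g4 = g2 AND g3 = 0 AND 1 = 0
So g3 = 1 and g4 = 0.

x=0, y=1, z=0, w=1, u=0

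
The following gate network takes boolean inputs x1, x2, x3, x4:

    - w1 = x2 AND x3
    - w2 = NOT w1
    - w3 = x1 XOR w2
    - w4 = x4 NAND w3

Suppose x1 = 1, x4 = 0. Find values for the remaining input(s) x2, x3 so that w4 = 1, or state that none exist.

Check with x1 = 1, x4 = 0 and x2=0, x3=0:
w1 = x2 AND x3 = 0 AND 0 = 0
w2 = NOT w1 = NOT 0 = 1
w3 = x1 XOR w2 = 1 XOR 1 = 0
w4 = x4 NAND w3 = 0 NAND 0 = 1
So w4 = 1.

x2=0, x3=0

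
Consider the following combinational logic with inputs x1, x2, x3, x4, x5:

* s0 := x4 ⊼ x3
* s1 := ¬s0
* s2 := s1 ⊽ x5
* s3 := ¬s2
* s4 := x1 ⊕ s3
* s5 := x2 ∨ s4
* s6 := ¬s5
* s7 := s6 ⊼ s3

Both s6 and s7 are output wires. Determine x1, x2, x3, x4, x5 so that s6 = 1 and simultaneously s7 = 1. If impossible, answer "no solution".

Check with x1=0, x2=0, x3=0, x4=1, x5=0:
s0 = x4 ⊼ x3 = 1 ⊼ 0 = 1
s1 = ¬s0 = ¬1 = 0
s2 = s1 ⊽ x5 = 0 ⊽ 0 = 1
s3 = ¬s2 = ¬1 = 0
s4 = x1 ⊕ s3 = 0 ⊕ 0 = 0
s5 = x2 ∨ s4 = 0 ∨ 0 = 0
s6 = ¬s5 = ¬0 = 1
s7 = s6 ⊼ s3 = 1 ⊼ 0 = 1
So s6 = 1 and s7 = 1.

x1=0, x2=0, x3=0, x4=1, x5=0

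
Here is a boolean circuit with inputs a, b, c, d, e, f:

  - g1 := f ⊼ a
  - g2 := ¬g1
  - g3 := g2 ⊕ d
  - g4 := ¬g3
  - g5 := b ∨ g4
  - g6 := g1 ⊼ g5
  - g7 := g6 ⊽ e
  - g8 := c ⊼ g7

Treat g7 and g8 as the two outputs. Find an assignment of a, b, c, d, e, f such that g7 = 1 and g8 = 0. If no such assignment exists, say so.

Check with a=1, b=1, c=1, d=0, e=0, f=0:
g1 = f ⊼ a = 0 ⊼ 1 = 1
g2 = ¬g1 = ¬1 = 0
g3 = g2 ⊕ d = 0 ⊕ 0 = 0
g4 = ¬g3 = ¬0 = 1
g5 = b ∨ g4 = 1 ∨ 1 = 1
g6 = g1 ⊼ g5 = 1 ⊼ 1 = 0
g7 = g6 ⊽ e = 0 ⊽ 0 = 1
g8 = c ⊼ g7 = 1 ⊼ 1 = 0
So g7 = 1 and g8 = 0.

a=1, b=1, c=1, d=0, e=0, f=0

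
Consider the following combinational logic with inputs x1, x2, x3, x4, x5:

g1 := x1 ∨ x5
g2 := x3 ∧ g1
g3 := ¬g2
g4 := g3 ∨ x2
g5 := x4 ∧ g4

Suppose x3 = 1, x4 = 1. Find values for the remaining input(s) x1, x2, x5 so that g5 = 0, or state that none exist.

Check with x3 = 1, x4 = 1 and x1=0, x2=0, x5=1:
g1 = x1 ∨ x5 = 0 ∨ 1 = 1
g2 = x3 ∧ g1 = 1 ∧ 1 = 1
g3 = ¬g2 = ¬1 = 0
g4 = g3 ∨ x2 = 0 ∨ 0 = 0
g5 = x4 ∧ g4 = 1 ∧ 0 = 0
So g5 = 0.

x1=0, x2=0, x5=1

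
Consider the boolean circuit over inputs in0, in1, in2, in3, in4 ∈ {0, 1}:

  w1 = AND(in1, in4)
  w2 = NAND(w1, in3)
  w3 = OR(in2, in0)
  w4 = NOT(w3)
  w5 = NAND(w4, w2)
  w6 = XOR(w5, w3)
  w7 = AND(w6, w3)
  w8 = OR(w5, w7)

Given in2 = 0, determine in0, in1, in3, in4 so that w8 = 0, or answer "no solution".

in0=0, in1=0, in3=0, in4=0

w8 = OR(w5, w7) must be 0, so both w5 = 0 and w7 = 0.
Check with in2 = 0 and in0=0, in1=0, in3=0, in4=0:
w1 = AND(in1, in4) = AND(0, 0) = 0
w2 = NAND(w1, in3) = NAND(0, 0) = 1
w3 = OR(in2, in0) = OR(0, 0) = 0
w4 = NOT(w3) = NOT 0 = 1
w5 = NAND(w4, w2) = NAND(1, 1) = 0
w6 = XOR(w5, w3) = XOR(0, 0) = 0
w7 = AND(w6, w3) = AND(0, 0) = 0
w8 = OR(w5, w7) = OR(0, 0) = 0
So w8 = 0.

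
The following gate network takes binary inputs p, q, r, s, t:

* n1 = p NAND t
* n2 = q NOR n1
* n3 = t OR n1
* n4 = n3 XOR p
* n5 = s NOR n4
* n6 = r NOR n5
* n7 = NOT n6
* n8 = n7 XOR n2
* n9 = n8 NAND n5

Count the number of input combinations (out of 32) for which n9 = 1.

n9 = n8 NAND n5 must be 1, so at least one of n8, n5 is 0.
Enumerating the 32 input combinations, 26 give n9 = 1 and 6 give n9 = 0.

26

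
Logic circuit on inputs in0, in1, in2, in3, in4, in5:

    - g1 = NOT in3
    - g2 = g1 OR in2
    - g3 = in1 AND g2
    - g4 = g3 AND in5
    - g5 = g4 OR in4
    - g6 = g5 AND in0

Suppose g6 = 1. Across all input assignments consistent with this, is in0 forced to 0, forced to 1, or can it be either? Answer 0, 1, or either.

1

g6 = g5 AND in0 must be 1, so both g5 = 1 and in0 = 1.
g5 = g4 OR in4 must be 1, so at least one of g4, in4 is 1.
Every assignment with g6 = 1 has in0 = 1; there are 19 such assignment(s).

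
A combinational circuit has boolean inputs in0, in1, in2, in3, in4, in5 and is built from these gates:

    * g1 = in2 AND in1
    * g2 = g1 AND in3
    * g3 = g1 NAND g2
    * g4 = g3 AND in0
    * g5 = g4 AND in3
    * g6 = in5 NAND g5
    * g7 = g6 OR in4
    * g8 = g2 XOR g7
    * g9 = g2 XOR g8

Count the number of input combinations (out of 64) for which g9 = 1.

g9 = g2 XOR g8 must be 1, so g2 and g8 differ.
Enumerating the 64 input combinations, 61 give g9 = 1 and 3 give g9 = 0.

61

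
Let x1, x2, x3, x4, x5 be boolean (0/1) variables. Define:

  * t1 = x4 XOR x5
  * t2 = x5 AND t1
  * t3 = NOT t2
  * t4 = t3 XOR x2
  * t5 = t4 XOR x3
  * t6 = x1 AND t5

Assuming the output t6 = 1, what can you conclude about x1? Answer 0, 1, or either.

1

t6 = x1 AND t5 must be 1, so both x1 = 1 and t5 = 1.
t5 = t4 XOR x3 must be 1, so t4 and x3 differ.
Every assignment with t6 = 1 has x1 = 1; there are 8 such assignment(s).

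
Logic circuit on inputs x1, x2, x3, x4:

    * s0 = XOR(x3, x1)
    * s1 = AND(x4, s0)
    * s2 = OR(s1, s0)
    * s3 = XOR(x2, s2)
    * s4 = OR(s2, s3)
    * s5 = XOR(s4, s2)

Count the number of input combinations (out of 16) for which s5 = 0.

12

s5 = XOR(s4, s2) must be 0, so s4 and s2 are equal.
Enumerating the 16 input combinations, 12 give s5 = 0 and 4 give s5 = 1.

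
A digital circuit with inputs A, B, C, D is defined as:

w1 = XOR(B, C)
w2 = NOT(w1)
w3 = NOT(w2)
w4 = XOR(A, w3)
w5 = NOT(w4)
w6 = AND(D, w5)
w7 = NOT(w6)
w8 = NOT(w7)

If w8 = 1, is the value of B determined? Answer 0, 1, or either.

either

Both values of B occur among assignments with w8 = 1:
  B=0: A=0, B=0, C=0, D=1
  B=1: A=0, B=1, C=1, D=1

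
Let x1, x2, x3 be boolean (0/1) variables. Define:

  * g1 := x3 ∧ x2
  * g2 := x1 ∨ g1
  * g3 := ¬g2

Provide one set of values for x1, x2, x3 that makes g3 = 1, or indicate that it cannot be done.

x1=0, x2=0, x3=1

g3 = ¬g2 must be 1, so g2 = 0.
Check with x1=0, x2=0, x3=1:
g1 = x3 ∧ x2 = 1 ∧ 0 = 0
g2 = x1 ∨ g1 = 0 ∨ 0 = 0
g3 = ¬g2 = ¬0 = 1
So g3 = 1 as required.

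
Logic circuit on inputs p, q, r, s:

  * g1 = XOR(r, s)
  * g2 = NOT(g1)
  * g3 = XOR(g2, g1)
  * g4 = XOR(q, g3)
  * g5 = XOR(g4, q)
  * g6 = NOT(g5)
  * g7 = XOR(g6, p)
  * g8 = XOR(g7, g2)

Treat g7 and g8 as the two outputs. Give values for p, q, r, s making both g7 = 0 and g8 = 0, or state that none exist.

Check with p=0 q=1 r=1 s=0:
g1 = XOR(r, s) = XOR(1, 0) = 1
g2 = NOT(g1) = NOT 1 = 0
g3 = XOR(g2, g1) = XOR(0, 1) = 1
g4 = XOR(q, g3) = XOR(1, 1) = 0
g5 = XOR(g4, q) = XOR(0, 1) = 1
g6 = NOT(g5) = NOT 1 = 0
g7 = XOR(g6, p) = XOR(0, 0) = 0
g8 = XOR(g7, g2) = XOR(0, 0) = 0
So g7 = 0 and g8 = 0.

p=0 q=1 r=1 s=0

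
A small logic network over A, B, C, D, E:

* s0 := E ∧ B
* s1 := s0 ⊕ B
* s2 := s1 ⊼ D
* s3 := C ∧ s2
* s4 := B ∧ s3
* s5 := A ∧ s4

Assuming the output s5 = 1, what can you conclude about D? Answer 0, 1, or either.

Both values of D occur among assignments with s5 = 1:
  D=0: A=1, B=1, C=1, D=0, E=0
  D=1: A=1, B=1, C=1, D=1, E=1

either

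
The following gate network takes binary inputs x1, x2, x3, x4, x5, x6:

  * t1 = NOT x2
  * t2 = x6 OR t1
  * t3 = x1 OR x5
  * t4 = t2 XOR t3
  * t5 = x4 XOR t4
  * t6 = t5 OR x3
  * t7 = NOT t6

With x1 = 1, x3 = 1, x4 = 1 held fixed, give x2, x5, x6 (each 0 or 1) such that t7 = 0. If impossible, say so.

t7 = NOT t6 must be 0, so t6 = 1.
Check with x1 = 1, x3 = 1, x4 = 1 and x2=1, x5=1, x6=1:
t1 = NOT x2 = NOT 1 = 0
t2 = x6 OR t1 = 1 OR 0 = 1
t3 = x1 OR x5 = 1 OR 1 = 1
t4 = t2 XOR t3 = 1 XOR 1 = 0
t5 = x4 XOR t4 = 1 XOR 0 = 1
t6 = t5 OR x3 = 1 OR 1 = 1
t7 = NOT t6 = NOT 1 = 0
So t7 = 0.

x2=1, x5=1, x6=1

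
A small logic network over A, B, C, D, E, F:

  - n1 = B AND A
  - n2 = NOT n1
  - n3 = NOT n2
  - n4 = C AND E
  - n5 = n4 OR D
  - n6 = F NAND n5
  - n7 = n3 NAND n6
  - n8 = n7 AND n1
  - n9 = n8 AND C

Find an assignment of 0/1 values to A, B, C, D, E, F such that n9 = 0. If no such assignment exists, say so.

n9 = n8 AND C must be 0, so at least one of n8, C is 0.
Check with A=1 B=0 C=0 D=0 E=0 F=0:
n1 = B AND A = 0 AND 1 = 0
n2 = NOT n1 = NOT 0 = 1
n3 = NOT n2 = NOT 1 = 0
n4 = C AND E = 0 AND 0 = 0
n5 = n4 OR D = 0 OR 0 = 0
n6 = F NAND n5 = 0 NAND 0 = 1
n7 = n3 NAND n6 = 0 NAND 1 = 1
n8 = n7 AND n1 = 1 AND 0 = 0
n9 = n8 AND C = 0 AND 0 = 0
So n9 = 0 as required.

A=1 B=0 C=0 D=0 E=0 F=0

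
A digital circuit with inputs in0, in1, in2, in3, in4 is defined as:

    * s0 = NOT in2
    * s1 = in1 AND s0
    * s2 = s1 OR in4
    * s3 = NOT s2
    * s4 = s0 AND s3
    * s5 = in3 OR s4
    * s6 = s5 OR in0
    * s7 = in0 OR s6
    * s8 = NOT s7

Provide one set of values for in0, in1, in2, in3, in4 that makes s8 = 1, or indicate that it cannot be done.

Check with in0=0, in1=1, in2=1, in3=0, in4=1:
s0 = NOT in2 = NOT 1 = 0
s1 = in1 AND s0 = 1 AND 0 = 0
s2 = s1 OR in4 = 0 OR 1 = 1
s3 = NOT s2 = NOT 1 = 0
s4 = s0 AND s3 = 0 AND 0 = 0
s5 = in3 OR s4 = 0 OR 0 = 0
s6 = s5 OR in0 = 0 OR 0 = 0
s7 = in0 OR s6 = 0 OR 0 = 0
s8 = NOT s7 = NOT 0 = 1
So s8 = 1 as required.

in0=0, in1=1, in2=1, in3=0, in4=1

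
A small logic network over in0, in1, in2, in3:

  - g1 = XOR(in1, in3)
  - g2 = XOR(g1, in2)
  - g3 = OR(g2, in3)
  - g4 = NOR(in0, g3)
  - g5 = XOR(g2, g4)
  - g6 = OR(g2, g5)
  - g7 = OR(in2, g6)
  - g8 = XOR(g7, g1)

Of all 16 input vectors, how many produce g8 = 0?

11

g8 = XOR(g7, g1) must be 0, so g7 and g1 are equal.
Enumerating the 16 input combinations, 11 give g8 = 0 and 5 give g8 = 1.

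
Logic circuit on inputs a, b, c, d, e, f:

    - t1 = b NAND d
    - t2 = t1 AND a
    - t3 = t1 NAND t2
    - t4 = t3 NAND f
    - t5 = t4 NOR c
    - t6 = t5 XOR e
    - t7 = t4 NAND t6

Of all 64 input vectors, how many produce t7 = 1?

42

t7 = t4 NAND t6 must be 1, so at least one of t4, t6 is 0.
Enumerating the 64 input combinations, 42 give t7 = 1 and 22 give t7 = 0.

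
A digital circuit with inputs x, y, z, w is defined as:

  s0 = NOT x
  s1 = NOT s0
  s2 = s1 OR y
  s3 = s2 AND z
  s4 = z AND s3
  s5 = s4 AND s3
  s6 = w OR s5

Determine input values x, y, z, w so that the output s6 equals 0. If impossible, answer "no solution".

x=0, y=0, z=1, w=0

s6 = w OR s5 must be 0, so both w = 0 and s5 = 0.
s5 = s4 AND s3 must be 0, so at least one of s4, s3 is 0.
Check with x=0, y=0, z=1, w=0:
s0 = NOT x = NOT 0 = 1
s1 = NOT s0 = NOT 1 = 0
s2 = s1 OR y = 0 OR 0 = 0
s3 = s2 AND z = 0 AND 1 = 0
s4 = z AND s3 = 1 AND 0 = 0
s5 = s4 AND s3 = 0 AND 0 = 0
s6 = w OR s5 = 0 OR 0 = 0
So s6 = 0 as required.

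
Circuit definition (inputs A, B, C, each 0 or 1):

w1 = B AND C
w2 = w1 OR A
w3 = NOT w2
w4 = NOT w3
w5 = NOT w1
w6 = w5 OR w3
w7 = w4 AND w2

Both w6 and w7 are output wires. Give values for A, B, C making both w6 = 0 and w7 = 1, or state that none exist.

A=0, B=1, C=1

Check with A=0, B=1, C=1:
w1 = B AND C = 1 AND 1 = 1
w2 = w1 OR A = 1 OR 0 = 1
w3 = NOT w2 = NOT 1 = 0
w4 = NOT w3 = NOT 0 = 1
w5 = NOT w1 = NOT 1 = 0
w6 = w5 OR w3 = 0 OR 0 = 0
w7 = w4 AND w2 = 1 AND 1 = 1
So w6 = 0 and w7 = 1.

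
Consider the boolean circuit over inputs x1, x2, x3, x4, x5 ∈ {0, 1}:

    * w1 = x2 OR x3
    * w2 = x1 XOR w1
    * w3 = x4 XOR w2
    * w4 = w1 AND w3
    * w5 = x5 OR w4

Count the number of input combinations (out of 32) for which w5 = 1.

22

w5 = x5 OR w4 must be 1, so at least one of x5, w4 is 1.
Enumerating the 32 input combinations, 22 give w5 = 1 and 10 give w5 = 0.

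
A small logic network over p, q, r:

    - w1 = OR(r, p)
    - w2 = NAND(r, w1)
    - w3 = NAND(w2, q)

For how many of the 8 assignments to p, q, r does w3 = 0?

w3 = NAND(w2, q) must be 0, so both w2 = 1 and q = 1.
w2 = NAND(r, w1) must be 1, so at least one of r, w1 is 0.
Enumerating the 8 input combinations, 2 give w3 = 0 and 6 give w3 = 1.

2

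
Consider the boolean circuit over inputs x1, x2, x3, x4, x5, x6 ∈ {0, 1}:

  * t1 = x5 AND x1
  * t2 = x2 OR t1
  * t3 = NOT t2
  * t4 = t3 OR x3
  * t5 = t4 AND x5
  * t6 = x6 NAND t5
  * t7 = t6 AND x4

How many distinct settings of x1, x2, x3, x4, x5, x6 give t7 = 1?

t7 = t6 AND x4 must be 1, so both t6 = 1 and x4 = 1.
t6 = x6 NAND t5 must be 1, so at least one of x6, t5 is 0.
Enumerating the 64 input combinations, 27 give t7 = 1 and 37 give t7 = 0.

27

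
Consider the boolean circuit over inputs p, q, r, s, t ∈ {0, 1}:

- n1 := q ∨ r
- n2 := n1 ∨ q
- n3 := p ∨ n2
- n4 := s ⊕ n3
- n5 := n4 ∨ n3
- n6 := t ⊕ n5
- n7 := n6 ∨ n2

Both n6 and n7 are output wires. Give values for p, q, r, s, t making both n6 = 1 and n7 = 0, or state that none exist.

Across all 32 input combinations, none give both n6 = 1 and n7 = 0.

no solution exists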